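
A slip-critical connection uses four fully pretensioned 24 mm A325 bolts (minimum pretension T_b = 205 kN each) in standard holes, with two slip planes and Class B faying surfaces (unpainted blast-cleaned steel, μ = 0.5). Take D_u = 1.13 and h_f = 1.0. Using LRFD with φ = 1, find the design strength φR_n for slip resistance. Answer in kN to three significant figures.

R_n = μ · D_u · h_f · T_b · n_s · n_b = 0.5 × 1.13 × 1.0 × 205 × 2 × 4 = 926.6 kN.
Design strength φR_n = 1 × 926.6 = 927 kN.

927 kN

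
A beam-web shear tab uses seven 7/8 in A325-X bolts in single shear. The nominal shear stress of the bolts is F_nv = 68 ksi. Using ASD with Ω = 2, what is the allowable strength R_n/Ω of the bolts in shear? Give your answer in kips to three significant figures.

143 kips

A_b = π × 0.875² / 4 = 0.6013 in².
R_n = F_nv · A_b · n · n_s = 68 × 0.6013 × 7 × 1 = 286.2 kips.
Allowable strength R_n/Ω = 286.2 / 2 = 143 kips.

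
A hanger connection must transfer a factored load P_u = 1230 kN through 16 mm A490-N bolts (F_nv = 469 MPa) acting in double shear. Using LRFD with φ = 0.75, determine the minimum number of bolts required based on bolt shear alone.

A_b = π·16²/4 = 201.1 mm².
Per-bolt design strength φR_n = 0.75 × 469 × 201.1 × 2 / 1000 = 141.4 kN.
n ≥ 1230 / 141.4 = 8.696 → use 9 bolts.

9 bolts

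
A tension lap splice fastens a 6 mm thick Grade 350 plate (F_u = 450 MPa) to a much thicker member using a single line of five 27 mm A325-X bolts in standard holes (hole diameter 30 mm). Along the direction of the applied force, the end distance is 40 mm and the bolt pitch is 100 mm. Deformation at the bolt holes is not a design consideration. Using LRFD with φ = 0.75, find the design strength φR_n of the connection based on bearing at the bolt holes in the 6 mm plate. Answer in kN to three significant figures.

732 kN

Per bolt r_n = 1.5 l_c t F_u ≤ 3.0 d t F_u; upper limit = 3.0 × 27 × 6 × 450 / 1000 = 218.7 kN.
Edge bolt: l_c = 40 − 30/2 = 25 mm → 1.5 × 25 × 6 × 450 / 1000 = 101.2 → r_n = 101.2 kN.
Interior bolts: l_c = 100 − 30 = 70 mm → 1.5 × 70 × 6 × 450 / 1000 = 283.5 → r_n = 218.7 kN.
R_n = 1 × 101.2 + 4 × 218.7 = 976.1 kN.
Design strength φR_n = 0.75 × 976.1 = 732 kN.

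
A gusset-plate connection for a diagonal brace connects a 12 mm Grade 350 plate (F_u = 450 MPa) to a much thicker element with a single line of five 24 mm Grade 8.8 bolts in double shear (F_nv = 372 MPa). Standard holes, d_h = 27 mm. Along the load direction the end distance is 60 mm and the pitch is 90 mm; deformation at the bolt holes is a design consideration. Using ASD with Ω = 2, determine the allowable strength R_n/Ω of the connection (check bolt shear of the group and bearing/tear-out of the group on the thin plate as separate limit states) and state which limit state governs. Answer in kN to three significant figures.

Bolt shear: A_b = π·24²/4 = 452.4 mm²; R_n = 372 × 452.4 × 5 × 2 / 1000 = 1683 kN → 1683 / 2 = 841 kN.
Bearing (1.2 l_c t F_u ≤ 2.4 d t F_u): upper limit = 2.4·24·12·450 / 1000 = 311 kN.
  Edge l_c = 60 − 27/2 = 46.5 → r_n = 301.3 kN; interior l_c = 90 − 27 = 63 → r_n = 311 kN.
  R_n,bearing = 1·301.3 + 4·311 = 1545 kN → 1545 / 2 = 773 kN.
Bearing governs: 773 kN.

773 kN (bearing governs)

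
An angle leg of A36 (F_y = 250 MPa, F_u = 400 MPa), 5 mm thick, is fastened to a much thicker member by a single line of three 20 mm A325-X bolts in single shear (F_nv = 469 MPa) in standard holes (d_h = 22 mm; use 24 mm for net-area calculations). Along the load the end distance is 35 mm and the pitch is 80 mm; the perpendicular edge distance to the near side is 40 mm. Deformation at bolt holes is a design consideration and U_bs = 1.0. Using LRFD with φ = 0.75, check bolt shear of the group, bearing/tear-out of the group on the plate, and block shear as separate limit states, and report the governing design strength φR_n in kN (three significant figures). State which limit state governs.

152 kN (block shear governs)

Bolt shear: A_b = π·20²/4 = 314.2 mm²; R_n = 469 × 314.2 × 3 × 1 / 1000 = 442 kN → 0.75 × 442 = 332 kN.
Bearing: edge l_c = 24, r_n = 57.6 kN; interior l_c = 58, r_n = 96 kN; R_n = 57.6 + 2·96 = 249.6 kN → 187 kN.
Block shear: A_gv = 975, A_nv = 675, A_nt = 140 mm²; R_n = min(0.6F_uA_nv, 0.6F_yA_gv) + U_bs·F_u·A_nt = 202.2 kN → 152 kN.
Block shear governs: 152 kN.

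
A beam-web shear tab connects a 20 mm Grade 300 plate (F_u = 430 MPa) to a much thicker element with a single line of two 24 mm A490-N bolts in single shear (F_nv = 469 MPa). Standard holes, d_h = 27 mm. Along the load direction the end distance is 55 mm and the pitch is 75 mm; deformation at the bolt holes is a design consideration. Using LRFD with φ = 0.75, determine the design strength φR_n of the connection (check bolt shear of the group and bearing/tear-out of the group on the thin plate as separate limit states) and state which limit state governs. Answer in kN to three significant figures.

Bolt shear: A_b = π·24²/4 = 452.4 mm²; R_n = 469 × 452.4 × 2 × 1 / 1000 = 424.3 kN → 0.75 × 424.3 = 318 kN.
Bearing (1.2 l_c t F_u ≤ 2.4 d t F_u): upper limit = 2.4·24·20·430 / 1000 = 495.4 kN.
  Edge l_c = 55 − 27/2 = 41.5 → r_n = 428.3 kN; interior l_c = 75 − 27 = 48 → r_n = 495.4 kN.
  R_n,bearing = 1·428.3 + 1·495.4 = 923.6 kN → 0.75 × 923.6 = 693 kN.
Bolt shear governs: 318 kN.

318 kN (bolt shear governs)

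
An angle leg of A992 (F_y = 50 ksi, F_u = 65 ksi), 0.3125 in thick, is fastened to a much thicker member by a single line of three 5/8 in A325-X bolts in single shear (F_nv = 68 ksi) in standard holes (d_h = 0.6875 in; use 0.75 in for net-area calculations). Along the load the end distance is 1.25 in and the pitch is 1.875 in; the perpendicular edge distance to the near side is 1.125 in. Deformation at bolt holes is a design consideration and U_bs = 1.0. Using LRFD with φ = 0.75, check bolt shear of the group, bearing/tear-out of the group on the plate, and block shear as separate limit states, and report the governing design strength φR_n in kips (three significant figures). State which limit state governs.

Bolt shear: A_b = π·0.625²/4 = 0.3068 in²; R_n = 68 × 0.3068 × 3 × 1 = 62.59 kips → 0.75 × 62.59 = 46.9 kips.
Bearing: edge l_c = 0.9062, r_n = 22.09 kips; interior l_c = 1.188, r_n = 28.95 kips; R_n = 22.09 + 2·28.95 = 79.98 kips → 60 kips.
Block shear: A_gv = 1.562, A_nv = 0.9766, A_nt = 0.2344 in²; R_n = min(0.6F_uA_nv, 0.6F_yA_gv) + U_bs·F_u·A_nt = 53.32 kips → 40 kips.
Block shear governs: 40 kips.

40 kips (block shear governs)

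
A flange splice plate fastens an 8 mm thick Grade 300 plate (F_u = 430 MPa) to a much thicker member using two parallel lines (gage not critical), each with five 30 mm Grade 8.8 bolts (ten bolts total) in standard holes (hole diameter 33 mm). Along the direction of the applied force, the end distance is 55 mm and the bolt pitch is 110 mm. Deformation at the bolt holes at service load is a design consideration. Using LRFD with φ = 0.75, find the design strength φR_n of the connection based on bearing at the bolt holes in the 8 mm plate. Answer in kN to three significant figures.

Per bolt r_n = 1.2 l_c t F_u ≤ 2.4 d t F_u; upper limit = 2.4 × 30 × 8 × 430 / 1000 = 247.7 kN.
Edge bolt: l_c = 55 − 33/2 = 38.5 mm → 1.2 × 38.5 × 8 × 430 / 1000 = 158.9 → r_n = 158.9 kN.
Interior bolts: l_c = 110 − 33 = 77 mm → 1.2 × 77 × 8 × 430 / 1000 = 317.9 → r_n = 247.7 kN.
R_n = 2 × 158.9 + 8 × 247.7 = 2299 kN.
Design strength φR_n = 0.75 × 2299 = 1720 kN.

1720 kN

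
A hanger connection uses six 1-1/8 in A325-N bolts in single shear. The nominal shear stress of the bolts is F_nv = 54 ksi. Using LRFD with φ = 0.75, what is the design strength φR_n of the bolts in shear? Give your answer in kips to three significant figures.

242 kips

A_b = π × 1.125² / 4 = 0.994 in².
R_n = F_nv · A_b · n · n_s = 54 × 0.994 × 6 × 1 = 322.1 kips.
Design strength φR_n = 0.75 × 322.1 = 242 kips.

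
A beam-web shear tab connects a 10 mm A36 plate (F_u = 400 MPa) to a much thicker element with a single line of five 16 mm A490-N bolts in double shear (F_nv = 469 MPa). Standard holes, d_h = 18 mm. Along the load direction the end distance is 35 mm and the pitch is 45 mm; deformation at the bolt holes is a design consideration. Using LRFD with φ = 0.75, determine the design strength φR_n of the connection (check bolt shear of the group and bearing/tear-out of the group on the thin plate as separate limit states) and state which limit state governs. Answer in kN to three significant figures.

Bolt shear: A_b = π·16²/4 = 201.1 mm²; R_n = 469 × 201.1 × 5 × 2 / 1000 = 943 kN → 0.75 × 943 = 707 kN.
Bearing (1.2 l_c t F_u ≤ 2.4 d t F_u): upper limit = 2.4·16·10·400 / 1000 = 153.6 kN.
  Edge l_c = 35 − 18/2 = 26 → r_n = 124.8 kN; interior l_c = 45 − 18 = 27 → r_n = 129.6 kN.
  R_n,bearing = 1·124.8 + 4·129.6 = 643.2 kN → 0.75 × 643.2 = 482 kN.
Bearing governs: 482 kN.

482 kN (bearing governs)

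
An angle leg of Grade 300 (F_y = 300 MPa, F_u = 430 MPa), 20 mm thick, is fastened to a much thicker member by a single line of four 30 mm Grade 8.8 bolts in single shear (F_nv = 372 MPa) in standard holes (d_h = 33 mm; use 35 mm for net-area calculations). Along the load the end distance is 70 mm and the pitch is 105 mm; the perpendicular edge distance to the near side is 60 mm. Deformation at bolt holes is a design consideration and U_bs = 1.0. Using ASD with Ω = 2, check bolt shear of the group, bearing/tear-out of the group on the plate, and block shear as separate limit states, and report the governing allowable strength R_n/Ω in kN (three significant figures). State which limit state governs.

Bolt shear: A_b = π·30²/4 = 706.9 mm²; R_n = 372 × 706.9 × 4 × 1 / 1000 = 1052 kN → 1052 / 2 = 526 kN.
Bearing: edge l_c = 53.5, r_n = 552.1 kN; interior l_c = 72, r_n = 619.2 kN; R_n = 552.1 + 3·619.2 = 2410 kN → 1200 kN.
Block shear: A_gv = 7700, A_nv = 5250, A_nt = 850 mm²; R_n = min(0.6F_uA_nv, 0.6F_yA_gv) + U_bs·F_u·A_nt = 1720 kN → 860 kN.
Bolt shear governs: 526 kN.

526 kN (bolt shear governs)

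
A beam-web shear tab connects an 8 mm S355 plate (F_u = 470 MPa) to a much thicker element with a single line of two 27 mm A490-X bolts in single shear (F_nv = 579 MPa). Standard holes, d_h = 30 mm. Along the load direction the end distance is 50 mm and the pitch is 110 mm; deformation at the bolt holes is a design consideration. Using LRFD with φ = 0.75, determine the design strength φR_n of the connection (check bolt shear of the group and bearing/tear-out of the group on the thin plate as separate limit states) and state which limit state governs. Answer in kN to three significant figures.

301 kN (bearing governs)

Bolt shear: A_b = π·27²/4 = 572.6 mm²; R_n = 579 × 572.6 × 2 × 1 / 1000 = 663 kN → 0.75 × 663 = 497 kN.
Bearing (1.2 l_c t F_u ≤ 2.4 d t F_u): upper limit = 2.4·27·8·470 / 1000 = 243.6 kN.
  Edge l_c = 50 − 30/2 = 35 → r_n = 157.9 kN; interior l_c = 110 − 30 = 80 → r_n = 243.6 kN.
  R_n,bearing = 1·157.9 + 1·243.6 = 401.6 kN → 0.75 × 401.6 = 301 kN.
Bearing governs: 301 kN.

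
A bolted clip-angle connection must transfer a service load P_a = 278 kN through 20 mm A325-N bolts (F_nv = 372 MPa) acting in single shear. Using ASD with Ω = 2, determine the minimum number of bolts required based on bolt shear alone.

A_b = π·20²/4 = 314.2 mm².
Per-bolt allowable strength R_n/Ω = 372 × 314.2 × 1 / 1000 / 2 = 58.43 kN.
n ≥ 278 / 58.43 = 4.758 → use 5 bolts.

5 bolts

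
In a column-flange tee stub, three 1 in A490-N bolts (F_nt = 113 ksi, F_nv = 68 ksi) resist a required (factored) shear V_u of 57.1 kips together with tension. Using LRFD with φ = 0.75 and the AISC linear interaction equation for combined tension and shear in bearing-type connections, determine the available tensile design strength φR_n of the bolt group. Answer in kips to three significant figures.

A_b = π·1²/4 = 0.7854 in²; f_rv = 57.1 / (3 × 0.7854) = 24.23 ksi.
F'_nt = 1.3 F_nt − (F_nt / φF_nv) f_rv = 1.3·113 − (113/(0.75·68))·24.23 = 93.21 ksi, capped at F_nt → F'_nt = 93.21 ksi.
R_n = F'_nt · A_b · n = 93.21 × 0.7854 × 3 = 219.6 kips.
Design strength φR_n = 0.75 × 219.6 = 165 kips.

165 kips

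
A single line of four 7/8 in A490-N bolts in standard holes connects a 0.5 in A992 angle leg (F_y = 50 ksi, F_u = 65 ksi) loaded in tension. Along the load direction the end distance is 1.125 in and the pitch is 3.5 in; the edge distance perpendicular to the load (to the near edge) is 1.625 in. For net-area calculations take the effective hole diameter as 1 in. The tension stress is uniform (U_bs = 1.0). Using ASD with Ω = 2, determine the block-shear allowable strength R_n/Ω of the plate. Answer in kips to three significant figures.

97.5 kips

Shear plane L_v = 1.125 + 3·3.5 = 11.62 in; A_gv = 11.62 × 0.5 = 5.812 in².
A_nv = (11.62 − 3.5·1) × 0.5 = 4.062 in².
A_nt = (1.625 − 0.5·1) × 0.5 = 0.5625 in².
0.6 F_u A_nv = 158.4 kips; 0.6 F_y A_gv = 174.4 kips → shear rupture governs the shear term.
R_n = 158.4 + 1.0 × 65 × 0.5625 = 195 kips.
Allowable strength R_n/Ω = 195 / 2 = 97.5 kips.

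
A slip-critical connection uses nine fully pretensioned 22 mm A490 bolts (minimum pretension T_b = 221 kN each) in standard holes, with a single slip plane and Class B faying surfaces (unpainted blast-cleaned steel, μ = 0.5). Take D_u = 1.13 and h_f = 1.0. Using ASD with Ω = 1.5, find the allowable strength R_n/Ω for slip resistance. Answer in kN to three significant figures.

749 kN

R_n = μ · D_u · h_f · T_b · n_s · n_b = 0.5 × 1.13 × 1.0 × 221 × 1 × 9 = 1124 kN.
Allowable strength R_n/Ω = 1124 / 1.5 = 749 kN.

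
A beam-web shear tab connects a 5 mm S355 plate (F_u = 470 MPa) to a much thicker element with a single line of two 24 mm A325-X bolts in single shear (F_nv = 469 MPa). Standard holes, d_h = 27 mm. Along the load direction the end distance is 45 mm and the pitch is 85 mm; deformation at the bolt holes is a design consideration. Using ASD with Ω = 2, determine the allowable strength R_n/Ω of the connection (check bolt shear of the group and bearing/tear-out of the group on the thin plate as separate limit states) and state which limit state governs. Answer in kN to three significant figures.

Bolt shear: A_b = π·24²/4 = 452.4 mm²; R_n = 469 × 452.4 × 2 × 1 / 1000 = 424.3 kN → 424.3 / 2 = 212 kN.
Bearing (1.2 l_c t F_u ≤ 2.4 d t F_u): upper limit = 2.4·24·5·470 / 1000 = 135.4 kN.
  Edge l_c = 45 − 27/2 = 31.5 → r_n = 88.83 kN; interior l_c = 85 − 27 = 58 → r_n = 135.4 kN.
  R_n,bearing = 1·88.83 + 1·135.4 = 224.2 kN → 224.2 / 2 = 112 kN.
Bearing governs: 112 kN.

112 kN (bearing governs)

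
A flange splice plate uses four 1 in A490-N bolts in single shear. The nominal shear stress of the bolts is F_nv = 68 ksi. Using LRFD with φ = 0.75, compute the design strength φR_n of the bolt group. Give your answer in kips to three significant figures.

A_b = π × 1² / 4 = 0.7854 in².
R_n = F_nv · A_b · n · n_s = 68 × 0.7854 × 4 × 1 = 213.6 kips.
Design strength φR_n = 0.75 × 213.6 = 160 kips.

160 kips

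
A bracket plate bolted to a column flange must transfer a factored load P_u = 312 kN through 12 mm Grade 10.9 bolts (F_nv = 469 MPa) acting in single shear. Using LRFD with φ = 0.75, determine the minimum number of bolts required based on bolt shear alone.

A_b = π·12²/4 = 113.1 mm².
Per-bolt design strength φR_n = 0.75 × 469 × 113.1 × 1 / 1000 = 39.78 kN.
n ≥ 312 / 39.78 = 7.843 → use 8 bolts.

8 bolts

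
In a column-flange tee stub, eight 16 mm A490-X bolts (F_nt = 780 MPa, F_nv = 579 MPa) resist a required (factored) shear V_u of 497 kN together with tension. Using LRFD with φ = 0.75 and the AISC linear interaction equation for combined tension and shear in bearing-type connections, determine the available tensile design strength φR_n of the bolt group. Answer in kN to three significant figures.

554 kN

A_b = π·16²/4 = 201.1 mm²; f_rv = 497 × 1000 / (8 × 201.1) = 309 MPa.
F'_nt = 1.3 F_nt − (F_nt / φF_nv) f_rv = 1.3·780 − (780/(0.75·579))·309 = 459 MPa, capped at F_nt → F'_nt = 459 MPa.
R_n = F'_nt · A_b · n = 459 × 201.1 × 8 / 1000 = 738.3 kN.
Design strength φR_n = 0.75 × 738.3 = 554 kN.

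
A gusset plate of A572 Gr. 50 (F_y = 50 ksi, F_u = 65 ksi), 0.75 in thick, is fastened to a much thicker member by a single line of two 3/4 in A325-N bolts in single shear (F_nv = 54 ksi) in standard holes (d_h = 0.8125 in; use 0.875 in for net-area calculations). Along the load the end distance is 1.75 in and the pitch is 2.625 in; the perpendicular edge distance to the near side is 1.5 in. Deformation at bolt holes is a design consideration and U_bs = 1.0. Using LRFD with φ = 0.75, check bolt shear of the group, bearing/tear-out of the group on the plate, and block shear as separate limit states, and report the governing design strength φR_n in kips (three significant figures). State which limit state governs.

35.8 kips (bolt shear governs)

Bolt shear: A_b = π·0.75²/4 = 0.4418 in²; R_n = 54 × 0.4418 × 2 × 1 = 47.71 kips → 0.75 × 47.71 = 35.8 kips.
Bearing: edge l_c = 1.344, r_n = 78.61 kips; interior l_c = 1.812, r_n = 87.75 kips; R_n = 78.61 + 1·87.75 = 166.4 kips → 125 kips.
Block shear: A_gv = 3.281, A_nv = 2.297, A_nt = 0.7969 in²; R_n = min(0.6F_uA_nv, 0.6F_yA_gv) + U_bs·F_u·A_nt = 141.4 kips → 106 kips.
Bolt shear governs: 35.8 kips.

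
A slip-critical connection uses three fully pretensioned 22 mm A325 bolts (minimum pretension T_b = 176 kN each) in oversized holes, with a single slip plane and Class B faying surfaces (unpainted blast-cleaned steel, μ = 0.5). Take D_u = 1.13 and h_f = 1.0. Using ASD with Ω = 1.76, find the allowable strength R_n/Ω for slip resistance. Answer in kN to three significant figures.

R_n = μ · D_u · h_f · T_b · n_s · n_b = 0.5 × 1.13 × 1.0 × 176 × 1 × 3 = 298.3 kN.
Allowable strength R_n/Ω = 298.3 / 1.76 = 170 kN.

170 kN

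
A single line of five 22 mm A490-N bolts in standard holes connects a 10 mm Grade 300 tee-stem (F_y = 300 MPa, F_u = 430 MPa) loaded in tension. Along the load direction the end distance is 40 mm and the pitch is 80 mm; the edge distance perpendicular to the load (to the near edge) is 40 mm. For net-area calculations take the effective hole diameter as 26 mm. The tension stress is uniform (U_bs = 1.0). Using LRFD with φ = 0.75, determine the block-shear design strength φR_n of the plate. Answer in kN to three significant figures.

Shear plane L_v = 40 + 4·80 = 360 mm; A_gv = 360 × 10 = 3600 mm².
A_nv = (360 − 4.5·26) × 10 = 2430 mm².
A_nt = (40 − 0.5·26) × 10 = 270 mm².
0.6 F_u A_nv = 626.9 kN; 0.6 F_y A_gv = 648 kN → shear rupture governs the shear term.
R_n = 626.9 + 1.0 × 430 × 270 / 1000 = 743 kN.
Design strength φR_n = 0.75 × 743 = 557 kN.

557 kN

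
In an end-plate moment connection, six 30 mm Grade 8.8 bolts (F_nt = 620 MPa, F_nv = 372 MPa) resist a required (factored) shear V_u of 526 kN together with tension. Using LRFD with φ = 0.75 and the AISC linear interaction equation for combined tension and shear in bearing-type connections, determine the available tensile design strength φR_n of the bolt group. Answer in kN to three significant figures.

A_b = π·30²/4 = 706.9 mm²; f_rv = 526 × 1000 / (6 × 706.9) = 124 MPa.
F'_nt = 1.3 F_nt − (F_nt / φF_nv) f_rv = 1.3·620 − (620/(0.75·372))·124 = 530.4 MPa, capped at F_nt → F'_nt = 530.4 MPa.
R_n = F'_nt · A_b · n = 530.4 × 706.9 × 6 / 1000 = 2249 kN.
Design strength φR_n = 0.75 × 2249 = 1690 kN.

1690 kN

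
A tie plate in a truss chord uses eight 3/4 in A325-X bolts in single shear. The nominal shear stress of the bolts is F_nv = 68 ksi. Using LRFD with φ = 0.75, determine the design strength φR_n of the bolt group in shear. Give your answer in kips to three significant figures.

A_b = π × 0.75² / 4 = 0.4418 in².
R_n = F_nv · A_b · n · n_s = 68 × 0.4418 × 8 × 1 = 240.3 kips.
Design strength φR_n = 0.75 × 240.3 = 180 kips.

180 kips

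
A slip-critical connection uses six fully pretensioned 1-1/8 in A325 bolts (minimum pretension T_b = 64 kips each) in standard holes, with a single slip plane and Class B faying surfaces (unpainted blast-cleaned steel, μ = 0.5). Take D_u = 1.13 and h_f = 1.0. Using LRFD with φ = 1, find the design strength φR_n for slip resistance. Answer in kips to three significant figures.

R_n = μ · D_u · h_f · T_b · n_s · n_b = 0.5 × 1.13 × 1.0 × 64 × 1 × 6 = 217 kips.
Design strength φR_n = 1 × 217 = 217 kips.

217 kips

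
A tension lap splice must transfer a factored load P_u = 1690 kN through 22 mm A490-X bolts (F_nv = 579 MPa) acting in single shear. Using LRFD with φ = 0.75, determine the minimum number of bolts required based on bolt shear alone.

11 bolts

A_b = π·22²/4 = 380.1 mm².
Per-bolt design strength φR_n = 0.75 × 579 × 380.1 × 1 / 1000 = 165.1 kN.
n ≥ 1690 / 165.1 = 10.24 → use 11 bolts.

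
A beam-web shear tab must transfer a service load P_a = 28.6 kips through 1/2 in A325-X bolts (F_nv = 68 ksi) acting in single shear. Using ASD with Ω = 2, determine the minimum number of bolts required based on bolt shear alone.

A_b = π·0.5²/4 = 0.1963 in².
Per-bolt allowable strength R_n/Ω = 68 × 0.1963 × 1 / 2 = 6.676 kips.
n ≥ 28.6 / 6.676 = 4.284 → use 5 bolts.

5 bolts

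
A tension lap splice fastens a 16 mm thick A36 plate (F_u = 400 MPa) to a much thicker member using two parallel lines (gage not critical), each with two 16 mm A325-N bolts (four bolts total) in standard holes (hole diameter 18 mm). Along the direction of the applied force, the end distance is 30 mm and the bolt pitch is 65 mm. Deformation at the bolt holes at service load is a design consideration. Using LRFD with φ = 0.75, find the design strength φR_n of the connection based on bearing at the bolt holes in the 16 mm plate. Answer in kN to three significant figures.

611 kN

Per bolt r_n = 1.2 l_c t F_u ≤ 2.4 d t F_u; upper limit = 2.4 × 16 × 16 × 400 / 1000 = 245.8 kN.
Edge bolt: l_c = 30 − 18/2 = 21 mm → 1.2 × 21 × 16 × 400 / 1000 = 161.3 → r_n = 161.3 kN.
Interior bolts: l_c = 65 − 18 = 47 mm → 1.2 × 47 × 16 × 400 / 1000 = 361 → r_n = 245.8 kN.
R_n = 2 × 161.3 + 2 × 245.8 = 814.1 kN.
Design strength φR_n = 0.75 × 814.1 = 611 kN.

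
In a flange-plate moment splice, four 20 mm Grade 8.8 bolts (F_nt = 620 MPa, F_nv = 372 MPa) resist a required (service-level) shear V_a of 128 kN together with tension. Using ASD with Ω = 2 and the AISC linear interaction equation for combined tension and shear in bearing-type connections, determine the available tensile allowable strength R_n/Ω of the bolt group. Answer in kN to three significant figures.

293 kN

A_b = π·20²/4 = 314.2 mm²; f_rv = 128 × 1000 / (4 × 314.2) = 101.9 MPa.
F'_nt = 1.3 F_nt − (Ω F_nt / F_nv) f_rv = 1.3·620 − (2·620/372)·101.9 = 466.5 MPa, capped at F_nt → F'_nt = 466.5 MPa.
R_n = F'_nt · A_b · n = 466.5 × 314.2 × 4 / 1000 = 586.2 kN.
Allowable strength R_n/Ω = 586.2 / 2 = 293 kN.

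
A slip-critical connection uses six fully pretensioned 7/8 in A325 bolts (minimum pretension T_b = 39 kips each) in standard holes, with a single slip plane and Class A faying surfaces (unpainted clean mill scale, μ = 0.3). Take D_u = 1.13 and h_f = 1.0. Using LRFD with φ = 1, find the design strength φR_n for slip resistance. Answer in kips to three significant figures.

79.3 kips

R_n = μ · D_u · h_f · T_b · n_s · n_b = 0.3 × 1.13 × 1.0 × 39 × 1 × 6 = 79.33 kips.
Design strength φR_n = 1 × 79.33 = 79.3 kips.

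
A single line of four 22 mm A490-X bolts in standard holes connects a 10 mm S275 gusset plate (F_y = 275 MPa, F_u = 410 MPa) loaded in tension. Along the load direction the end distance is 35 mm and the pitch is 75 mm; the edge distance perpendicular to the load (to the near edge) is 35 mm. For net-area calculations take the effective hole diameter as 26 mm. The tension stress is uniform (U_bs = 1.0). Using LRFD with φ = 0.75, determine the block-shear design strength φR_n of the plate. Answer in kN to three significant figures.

Shear plane L_v = 35 + 3·75 = 260 mm; A_gv = 260 × 10 = 2600 mm².
A_nv = (260 − 3.5·26) × 10 = 1690 mm².
A_nt = (35 − 0.5·26) × 10 = 220 mm².
0.6 F_u A_nv = 415.7 kN; 0.6 F_y A_gv = 429 kN → shear rupture governs the shear term.
R_n = 415.7 + 1.0 × 410 × 220 / 1000 = 505.9 kN.
Design strength φR_n = 0.75 × 505.9 = 379 kN.

379 kN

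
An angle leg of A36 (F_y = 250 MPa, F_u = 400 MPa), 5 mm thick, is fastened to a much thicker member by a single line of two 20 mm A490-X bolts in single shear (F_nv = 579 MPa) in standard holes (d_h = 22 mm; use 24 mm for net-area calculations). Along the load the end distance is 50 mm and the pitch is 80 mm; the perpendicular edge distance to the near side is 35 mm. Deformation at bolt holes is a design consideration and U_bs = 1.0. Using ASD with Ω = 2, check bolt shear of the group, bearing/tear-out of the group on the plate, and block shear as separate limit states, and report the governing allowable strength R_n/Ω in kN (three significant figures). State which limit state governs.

71.8 kN (block shear governs)

Bolt shear: A_b = π·20²/4 = 314.2 mm²; R_n = 579 × 314.2 × 2 × 1 / 1000 = 363.8 kN → 363.8 / 2 = 182 kN.
Bearing: edge l_c = 39, r_n = 93.6 kN; interior l_c = 58, r_n = 96 kN; R_n = 93.6 + 1·96 = 189.6 kN → 94.8 kN.
Block shear: A_gv = 650, A_nv = 470, A_nt = 115 mm²; R_n = min(0.6F_uA_nv, 0.6F_yA_gv) + U_bs·F_u·A_nt = 143.5 kN → 71.8 kN.
Block shear governs: 71.8 kN.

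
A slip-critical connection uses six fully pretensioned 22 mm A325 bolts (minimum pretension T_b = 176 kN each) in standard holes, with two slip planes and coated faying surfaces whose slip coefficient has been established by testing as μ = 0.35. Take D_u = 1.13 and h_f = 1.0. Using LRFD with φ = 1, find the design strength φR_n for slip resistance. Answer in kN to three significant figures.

835 kN

R_n = μ · D_u · h_f · T_b · n_s · n_b = 0.35 × 1.13 × 1.0 × 176 × 2 × 6 = 835.3 kN.
Design strength φR_n = 1 × 835.3 = 835 kN.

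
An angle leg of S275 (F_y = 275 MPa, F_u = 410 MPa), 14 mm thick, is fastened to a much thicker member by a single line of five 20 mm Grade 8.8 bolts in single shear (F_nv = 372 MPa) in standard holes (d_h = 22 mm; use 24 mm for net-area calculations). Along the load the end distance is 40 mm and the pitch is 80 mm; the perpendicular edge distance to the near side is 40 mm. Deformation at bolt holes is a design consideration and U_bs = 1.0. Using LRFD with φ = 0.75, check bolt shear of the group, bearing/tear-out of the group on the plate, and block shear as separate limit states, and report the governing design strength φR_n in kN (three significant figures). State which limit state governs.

438 kN (bolt shear governs)

Bolt shear: A_b = π·20²/4 = 314.2 mm²; R_n = 372 × 314.2 × 5 × 1 / 1000 = 584.3 kN → 0.75 × 584.3 = 438 kN.
Bearing: edge l_c = 29, r_n = 199.8 kN; interior l_c = 58, r_n = 275.5 kN; R_n = 199.8 + 4·275.5 = 1302 kN → 976 kN.
Block shear: A_gv = 5040, A_nv = 3528, A_nt = 392 mm²; R_n = min(0.6F_uA_nv, 0.6F_yA_gv) + U_bs·F_u·A_nt = 992.3 kN → 744 kN.
Bolt shear governs: 438 kN.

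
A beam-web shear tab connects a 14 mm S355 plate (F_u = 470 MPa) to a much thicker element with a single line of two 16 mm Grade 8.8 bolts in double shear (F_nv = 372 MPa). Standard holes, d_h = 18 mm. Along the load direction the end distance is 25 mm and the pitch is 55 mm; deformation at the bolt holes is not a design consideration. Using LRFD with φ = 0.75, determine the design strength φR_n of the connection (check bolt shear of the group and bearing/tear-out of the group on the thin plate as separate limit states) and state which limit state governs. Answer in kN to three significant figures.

224 kN (bolt shear governs)

Bolt shear: A_b = π·16²/4 = 201.1 mm²; R_n = 372 × 201.1 × 2 × 2 / 1000 = 299.2 kN → 0.75 × 299.2 = 224 kN.
Bearing (1.5 l_c t F_u ≤ 3.0 d t F_u): upper limit = 3.0·16·14·470 / 1000 = 315.8 kN.
  Edge l_c = 25 − 18/2 = 16 → r_n = 157.9 kN; interior l_c = 55 − 18 = 37 → r_n = 315.8 kN.
  R_n,bearing = 1·157.9 + 1·315.8 = 473.8 kN → 0.75 × 473.8 = 355 kN.
Bolt shear governs: 224 kN.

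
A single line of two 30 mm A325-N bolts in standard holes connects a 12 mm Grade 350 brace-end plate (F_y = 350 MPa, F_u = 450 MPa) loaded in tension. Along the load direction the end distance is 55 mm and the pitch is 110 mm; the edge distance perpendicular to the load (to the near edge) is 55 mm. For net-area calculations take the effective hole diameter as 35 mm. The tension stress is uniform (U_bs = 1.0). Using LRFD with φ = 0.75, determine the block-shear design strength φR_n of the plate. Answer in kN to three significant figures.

Shear plane L_v = 55 + 1·110 = 165 mm; A_gv = 165 × 12 = 1980 mm².
A_nv = (165 − 1.5·35) × 12 = 1350 mm².
A_nt = (55 − 0.5·35) × 12 = 450 mm².
0.6 F_u A_nv = 364.5 kN; 0.6 F_y A_gv = 415.8 kN → shear rupture governs the shear term.
R_n = 364.5 + 1.0 × 450 × 450 / 1000 = 567 kN.
Design strength φR_n = 0.75 × 567 = 425 kN.

425 kN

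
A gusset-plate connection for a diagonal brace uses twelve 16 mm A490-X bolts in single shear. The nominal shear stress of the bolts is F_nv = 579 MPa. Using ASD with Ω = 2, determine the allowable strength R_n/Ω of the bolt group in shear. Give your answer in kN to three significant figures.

A_b = π × 16² / 4 = 201.1 mm².
R_n = F_nv · A_b · n · n_s = 579 × 201.1 × 12 × 1 / 1000 = 1397 kN.
Allowable strength R_n/Ω = 1397 / 2 = 698 kN.

698 kN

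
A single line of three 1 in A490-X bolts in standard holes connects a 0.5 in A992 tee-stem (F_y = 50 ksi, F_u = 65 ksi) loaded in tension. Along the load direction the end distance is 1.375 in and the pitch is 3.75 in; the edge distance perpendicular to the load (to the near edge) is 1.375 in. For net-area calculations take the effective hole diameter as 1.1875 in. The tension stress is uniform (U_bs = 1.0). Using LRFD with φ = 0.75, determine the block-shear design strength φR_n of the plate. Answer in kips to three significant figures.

105 kips

Shear plane L_v = 1.375 + 2·3.75 = 8.875 in; A_gv = 8.875 × 0.5 = 4.438 in².
A_nv = (8.875 − 2.5·1.1875) × 0.5 = 2.953 in².
A_nt = (1.375 − 0.5·1.1875) × 0.5 = 0.3906 in².
0.6 F_u A_nv = 115.2 kips; 0.6 F_y A_gv = 133.1 kips → shear rupture governs the shear term.
R_n = 115.2 + 1.0 × 65 × 0.3906 = 140.6 kips.
Design strength φR_n = 0.75 × 140.6 = 105 kips.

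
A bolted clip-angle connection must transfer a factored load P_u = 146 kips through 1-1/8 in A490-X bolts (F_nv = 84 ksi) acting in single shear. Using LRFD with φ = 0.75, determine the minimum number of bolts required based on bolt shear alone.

A_b = π·1.125²/4 = 0.994 in².
Per-bolt design strength φR_n = 0.75 × 84 × 0.994 × 1 = 62.62 kips.
n ≥ 146 / 62.62 = 2.331 → use 3 bolts.

3 bolts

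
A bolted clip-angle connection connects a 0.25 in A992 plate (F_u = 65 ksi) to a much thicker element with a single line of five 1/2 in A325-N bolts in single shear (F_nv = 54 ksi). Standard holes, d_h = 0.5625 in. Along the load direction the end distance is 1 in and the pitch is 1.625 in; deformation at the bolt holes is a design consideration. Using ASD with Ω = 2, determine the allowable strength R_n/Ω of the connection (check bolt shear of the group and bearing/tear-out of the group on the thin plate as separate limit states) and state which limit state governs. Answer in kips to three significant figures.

Bolt shear: A_b = π·0.5²/4 = 0.1963 in²; R_n = 54 × 0.1963 × 5 × 1 = 53.01 kips → 53.01 / 2 = 26.5 kips.
Bearing (1.2 l_c t F_u ≤ 2.4 d t F_u): upper limit = 2.4·0.5·0.25·65 = 19.5 kips.
  Edge l_c = 1 − 0.5625/2 = 0.7188 → r_n = 14.02 kips; interior l_c = 1.625 − 0.5625 = 1.062 → r_n = 19.5 kips.
  R_n,bearing = 1·14.02 + 4·19.5 = 92.02 kips → 92.02 / 2 = 46 kips.
Bolt shear governs: 26.5 kips.

26.5 kips (bolt shear governs)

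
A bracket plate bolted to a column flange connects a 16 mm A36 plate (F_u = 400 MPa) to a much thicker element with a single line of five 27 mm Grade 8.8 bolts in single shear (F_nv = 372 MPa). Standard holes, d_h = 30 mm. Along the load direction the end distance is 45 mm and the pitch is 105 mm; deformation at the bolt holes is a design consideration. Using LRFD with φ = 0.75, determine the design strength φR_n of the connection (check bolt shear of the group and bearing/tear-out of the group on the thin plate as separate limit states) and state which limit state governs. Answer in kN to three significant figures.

799 kN (bolt shear governs)

Bolt shear: A_b = π·27²/4 = 572.6 mm²; R_n = 372 × 572.6 × 5 × 1 / 1000 = 1065 kN → 0.75 × 1065 = 799 kN.
Bearing (1.2 l_c t F_u ≤ 2.4 d t F_u): upper limit = 2.4·27·16·400 / 1000 = 414.7 kN.
  Edge l_c = 45 − 30/2 = 30 → r_n = 230.4 kN; interior l_c = 105 − 30 = 75 → r_n = 414.7 kN.
  R_n,bearing = 1·230.4 + 4·414.7 = 1889 kN → 0.75 × 1889 = 1420 kN.
Bolt shear governs: 799 kN.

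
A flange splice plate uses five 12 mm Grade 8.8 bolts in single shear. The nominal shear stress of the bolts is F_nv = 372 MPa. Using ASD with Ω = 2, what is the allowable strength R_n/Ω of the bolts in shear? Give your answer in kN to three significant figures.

A_b = π × 12² / 4 = 113.1 mm².
R_n = F_nv · A_b · n · n_s = 372 × 113.1 × 5 × 1 / 1000 = 210.4 kN.
Allowable strength R_n/Ω = 210.4 / 2 = 105 kN.

105 kN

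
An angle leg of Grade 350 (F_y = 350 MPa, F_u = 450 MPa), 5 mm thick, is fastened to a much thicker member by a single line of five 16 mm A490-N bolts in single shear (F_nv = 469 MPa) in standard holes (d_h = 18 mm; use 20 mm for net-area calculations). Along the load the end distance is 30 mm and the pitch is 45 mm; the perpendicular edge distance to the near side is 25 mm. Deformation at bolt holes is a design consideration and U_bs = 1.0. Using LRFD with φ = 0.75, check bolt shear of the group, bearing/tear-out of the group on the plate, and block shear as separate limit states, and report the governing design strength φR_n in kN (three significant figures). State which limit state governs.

Bolt shear: A_b = π·16²/4 = 201.1 mm²; R_n = 469 × 201.1 × 5 × 1 / 1000 = 471.5 kN → 0.75 × 471.5 = 354 kN.
Bearing: edge l_c = 21, r_n = 56.7 kN; interior l_c = 27, r_n = 72.9 kN; R_n = 56.7 + 4·72.9 = 348.3 kN → 261 kN.
Block shear: A_gv = 1050, A_nv = 600, A_nt = 75 mm²; R_n = min(0.6F_uA_nv, 0.6F_yA_gv) + U_bs·F_u·A_nt = 195.8 kN → 147 kN.
Block shear governs: 147 kN.

147 kN (block shear governs)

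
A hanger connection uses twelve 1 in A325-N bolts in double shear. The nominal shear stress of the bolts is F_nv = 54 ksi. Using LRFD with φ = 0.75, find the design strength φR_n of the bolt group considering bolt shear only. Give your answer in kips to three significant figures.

A_b = π × 1² / 4 = 0.7854 in².
R_n = F_nv · A_b · n · n_s = 54 × 0.7854 × 12 × 2 = 1018 kips.
Design strength φR_n = 0.75 × 1018 = 763 kips.

763 kips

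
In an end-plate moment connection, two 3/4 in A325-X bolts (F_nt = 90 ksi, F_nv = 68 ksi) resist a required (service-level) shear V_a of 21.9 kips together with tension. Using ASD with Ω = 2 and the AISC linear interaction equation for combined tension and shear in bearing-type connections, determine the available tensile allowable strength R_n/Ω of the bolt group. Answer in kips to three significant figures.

22.7 kips

A_b = π·0.75²/4 = 0.4418 in²; f_rv = 21.9 / (2 × 0.4418) = 24.79 ksi.
F'_nt = 1.3 F_nt − (Ω F_nt / F_nv) f_rv = 1.3·90 − (2·90/68)·24.79 = 51.39 ksi, capped at F_nt → F'_nt = 51.39 ksi.
R_n = F'_nt · A_b · n = 51.39 × 0.4418 × 2 = 45.41 kips.
Allowable strength R_n/Ω = 45.41 / 2 = 22.7 kips.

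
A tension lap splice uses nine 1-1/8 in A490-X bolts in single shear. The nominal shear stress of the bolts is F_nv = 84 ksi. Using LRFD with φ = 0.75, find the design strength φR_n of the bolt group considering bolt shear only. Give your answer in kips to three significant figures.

564 kips

A_b = π × 1.125² / 4 = 0.994 in².
R_n = F_nv · A_b · n · n_s = 84 × 0.994 × 9 × 1 = 751.5 kips.
Design strength φR_n = 0.75 × 751.5 = 564 kips.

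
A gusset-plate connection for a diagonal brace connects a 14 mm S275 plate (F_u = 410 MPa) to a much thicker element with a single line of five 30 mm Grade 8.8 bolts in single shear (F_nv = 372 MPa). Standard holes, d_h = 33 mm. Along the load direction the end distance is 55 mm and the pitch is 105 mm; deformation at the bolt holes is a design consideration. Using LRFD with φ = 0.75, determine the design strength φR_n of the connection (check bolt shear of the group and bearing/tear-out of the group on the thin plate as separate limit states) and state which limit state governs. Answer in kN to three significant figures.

986 kN (bolt shear governs)

Bolt shear: A_b = π·30²/4 = 706.9 mm²; R_n = 372 × 706.9 × 5 × 1 / 1000 = 1315 kN → 0.75 × 1315 = 986 kN.
Bearing (1.2 l_c t F_u ≤ 2.4 d t F_u): upper limit = 2.4·30·14·410 / 1000 = 413.3 kN.
  Edge l_c = 55 − 33/2 = 38.5 → r_n = 265.2 kN; interior l_c = 105 − 33 = 72 → r_n = 413.3 kN.
  R_n,bearing = 1·265.2 + 4·413.3 = 1918 kN → 0.75 × 1918 = 1440 kN.
Bolt shear governs: 986 kN.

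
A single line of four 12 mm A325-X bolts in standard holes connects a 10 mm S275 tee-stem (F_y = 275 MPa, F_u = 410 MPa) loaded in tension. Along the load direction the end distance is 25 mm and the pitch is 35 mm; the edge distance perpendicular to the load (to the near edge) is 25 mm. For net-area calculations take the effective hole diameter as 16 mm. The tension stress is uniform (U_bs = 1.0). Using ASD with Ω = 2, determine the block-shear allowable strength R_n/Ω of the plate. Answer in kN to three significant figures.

Shear plane L_v = 25 + 3·35 = 130 mm; A_gv = 130 × 10 = 1300 mm².
A_nv = (130 − 3.5·16) × 10 = 740 mm².
A_nt = (25 − 0.5·16) × 10 = 170 mm².
0.6 F_u A_nv = 182 kN; 0.6 F_y A_gv = 214.5 kN → shear rupture governs the shear term.
R_n = 182 + 1.0 × 410 × 170 / 1000 = 251.7 kN.
Allowable strength R_n/Ω = 251.7 / 2 = 126 kN.

126 kN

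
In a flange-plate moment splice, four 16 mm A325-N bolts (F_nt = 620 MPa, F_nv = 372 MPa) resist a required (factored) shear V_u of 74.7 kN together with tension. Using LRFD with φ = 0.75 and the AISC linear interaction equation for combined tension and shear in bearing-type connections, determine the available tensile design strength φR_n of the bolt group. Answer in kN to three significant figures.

362 kN

A_b = π·16²/4 = 201.1 mm²; f_rv = 74.7 × 1000 / (4 × 201.1) = 92.88 MPa.
F'_nt = 1.3 F_nt − (F_nt / φF_nv) f_rv = 1.3·620 − (620/(0.75·372))·92.88 = 599.6 MPa, capped at F_nt → F'_nt = 599.6 MPa.
R_n = F'_nt · A_b · n = 599.6 × 201.1 × 4 / 1000 = 482.2 kN.
Design strength φR_n = 0.75 × 482.2 = 362 kN.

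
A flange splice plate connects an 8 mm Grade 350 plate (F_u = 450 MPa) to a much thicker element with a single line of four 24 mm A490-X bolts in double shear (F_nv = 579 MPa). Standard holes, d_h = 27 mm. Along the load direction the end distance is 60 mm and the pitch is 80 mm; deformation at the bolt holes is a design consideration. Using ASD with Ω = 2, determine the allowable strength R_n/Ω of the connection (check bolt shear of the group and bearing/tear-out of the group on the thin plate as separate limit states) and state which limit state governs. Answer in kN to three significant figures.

411 kN (bearing governs)

Bolt shear: A_b = π·24²/4 = 452.4 mm²; R_n = 579 × 452.4 × 4 × 2 / 1000 = 2095 kN → 2095 / 2 = 1050 kN.
Bearing (1.2 l_c t F_u ≤ 2.4 d t F_u): upper limit = 2.4·24·8·450 / 1000 = 207.4 kN.
  Edge l_c = 60 − 27/2 = 46.5 → r_n = 200.9 kN; interior l_c = 80 − 27 = 53 → r_n = 207.4 kN.
  R_n,bearing = 1·200.9 + 3·207.4 = 823 kN → 823 / 2 = 411 kN.
Bearing governs: 411 kN.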